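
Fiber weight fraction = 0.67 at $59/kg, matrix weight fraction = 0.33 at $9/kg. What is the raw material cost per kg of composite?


Cost = cost_f*Wf + cost_m*Wm = 59*0.67 + 9*0.33 = $42.5/kg

$42.5/kg


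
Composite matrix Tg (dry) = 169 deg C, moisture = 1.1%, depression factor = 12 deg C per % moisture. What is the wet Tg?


Tg_wet = Tg_dry - k*moisture = 169 - 12*1.1 = 155.8 deg C

155.8 deg C


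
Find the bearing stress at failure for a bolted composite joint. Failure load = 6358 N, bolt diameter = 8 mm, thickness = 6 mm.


sigma_br = F/(d*h) = 6358/(8*6) = 132.5 MPa

132.5 MPa


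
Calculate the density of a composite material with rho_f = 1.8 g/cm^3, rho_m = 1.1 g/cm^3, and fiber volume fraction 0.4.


rho_c = rho_f*Vf + rho_m*(1-Vf) = 1.8*0.4 + 1.1*0.6 = 1.38 g/cm^3

1.38 g/cm^3


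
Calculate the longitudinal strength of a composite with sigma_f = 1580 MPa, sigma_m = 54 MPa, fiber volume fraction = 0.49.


sigma_1 = sigma_f*Vf + sigma_m*(1-Vf) = 1580*0.49 + 54*0.51 = 801.7 MPa

801.7 MPa


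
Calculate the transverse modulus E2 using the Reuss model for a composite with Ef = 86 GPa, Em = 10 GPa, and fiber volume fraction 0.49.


1/E2 = Vf/Ef + (1-Vf)/Em = 0.49/86 + 0.51/10
E2 = 17.64 GPa

17.64 GPa


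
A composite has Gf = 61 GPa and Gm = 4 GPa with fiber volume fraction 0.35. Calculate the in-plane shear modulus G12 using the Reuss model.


1/G12 = Vf/Gf + (1-Vf)/Gm = 0.35/61 + 0.65/4
G12 = 5.94 GPa

5.94 GPa


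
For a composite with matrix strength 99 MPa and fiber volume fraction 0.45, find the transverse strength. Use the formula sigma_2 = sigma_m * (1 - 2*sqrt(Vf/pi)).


factor = 1 - 2*sqrt(0.45/pi) = 0.2431
sigma_2 = 99 * 0.2431 = 24.06 MPa

24.06 MPa


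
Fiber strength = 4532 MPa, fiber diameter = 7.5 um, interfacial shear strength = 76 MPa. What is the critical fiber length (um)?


Lc = sigma_f * d / (2 * tau_i) = 4532 * 7.5 / (2 * 76) = 223.6 um

223.6 um


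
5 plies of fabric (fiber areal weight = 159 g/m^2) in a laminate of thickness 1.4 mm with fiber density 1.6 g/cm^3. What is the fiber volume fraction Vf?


Vf = n * FAW / (rho_f * h * 1000) = 5 * 159 / (1.6 * 1.4 * 1000) = 0.3549

0.3549


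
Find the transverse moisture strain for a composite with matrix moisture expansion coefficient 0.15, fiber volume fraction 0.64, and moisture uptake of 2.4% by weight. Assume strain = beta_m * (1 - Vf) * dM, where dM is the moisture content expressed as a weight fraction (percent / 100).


dM = 2.4/100 = 0.024
strain = beta_m * (1-Vf) * dM = 0.15 * 0.36 * 0.024 = 0.001296

0.001296


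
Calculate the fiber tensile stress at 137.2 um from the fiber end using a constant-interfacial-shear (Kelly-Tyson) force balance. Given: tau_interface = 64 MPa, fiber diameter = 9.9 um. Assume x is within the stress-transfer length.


Force balance: sigma_f * (pi*d^2/4) = tau * (pi*d) * x  ->  sigma_f = 4 * tau * x / d
sigma_f = 4 * 64 * 137.2 / 9.9 = 3547.8 MPa

3547.8 MPa


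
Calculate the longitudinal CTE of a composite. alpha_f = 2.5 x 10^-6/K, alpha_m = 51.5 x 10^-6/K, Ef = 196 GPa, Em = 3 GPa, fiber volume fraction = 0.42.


E1 = Ef*Vf + Em*(1-Vf) = 84.06
alpha_1 = (alpha_f*Ef*Vf + alpha_m*Em*(1-Vf))/E1 = 3.51 x 10^-6/K

3.51 x 10^-6/K


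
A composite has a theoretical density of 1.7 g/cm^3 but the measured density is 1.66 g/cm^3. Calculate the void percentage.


Void% = (rho_theo - rho_actual)/rho_theo * 100 = (1.7 - 1.66)/1.7 * 100 = 2.35%

2.35%


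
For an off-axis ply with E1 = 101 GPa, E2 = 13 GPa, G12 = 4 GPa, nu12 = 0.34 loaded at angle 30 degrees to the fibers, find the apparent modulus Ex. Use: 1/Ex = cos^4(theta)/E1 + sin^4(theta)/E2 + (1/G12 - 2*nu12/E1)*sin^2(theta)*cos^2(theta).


cos^4(30) = 0.5625, sin^4(30) = 0.0625, sin^2(30)*cos^2(30) = 0.1875
1/G12 - 2*nu12/E1 = 1/4 - 2*0.34/101 = 0.243267 GPa^-1
1/Ex = 0.5625/101 + 0.0625/13 + 0.243267*0.1875 = 0.0559896 GPa^-1
Ex = 17.86 GPa

17.86 GPa


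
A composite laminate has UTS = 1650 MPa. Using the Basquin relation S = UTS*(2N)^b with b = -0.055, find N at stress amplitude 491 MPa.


N = 0.5 * (S/UTS)^(1/b) = 0.5 * (491/1650)^(1/-0.055) = 1.8618e+09 cycles

1.8618e+09 cycles


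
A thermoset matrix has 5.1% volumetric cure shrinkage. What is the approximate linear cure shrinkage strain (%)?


Linear shrinkage ≈ vol_shrink/3 = 5.1/3 = 1.7%

1.7%


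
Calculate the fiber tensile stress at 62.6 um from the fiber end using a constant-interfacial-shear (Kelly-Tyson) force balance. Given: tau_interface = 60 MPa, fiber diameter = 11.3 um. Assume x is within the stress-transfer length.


Force balance: sigma_f * (pi*d^2/4) = tau * (pi*d) * x  ->  sigma_f = 4 * tau * x / d
sigma_f = 4 * 60 * 62.6 / 11.3 = 1329.6 MPa

1329.6 MPa


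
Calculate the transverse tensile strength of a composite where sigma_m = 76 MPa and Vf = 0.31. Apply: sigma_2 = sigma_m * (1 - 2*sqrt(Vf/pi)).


factor = 1 - 2*sqrt(0.31/pi) = 0.3717
sigma_2 = 76 * 0.3717 = 28.25 MPa

28.25 MPa


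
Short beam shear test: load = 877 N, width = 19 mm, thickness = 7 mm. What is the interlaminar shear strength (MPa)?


ILSS = 3F/(4bh) = 3*877/(4*19*7) = 4.95 MPa

4.95 MPa


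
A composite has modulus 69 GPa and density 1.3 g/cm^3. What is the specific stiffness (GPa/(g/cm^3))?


Specific stiffness = E/rho = 69/1.3 = 53.1 GPa/(g/cm^3)

53.1 GPa/(g/cm^3)


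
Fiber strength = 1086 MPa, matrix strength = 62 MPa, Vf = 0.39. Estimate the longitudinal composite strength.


sigma_1 = sigma_f*Vf + sigma_m*(1-Vf) = 1086*0.39 + 62*0.61 = 461.4 MPa

461.4 MPa


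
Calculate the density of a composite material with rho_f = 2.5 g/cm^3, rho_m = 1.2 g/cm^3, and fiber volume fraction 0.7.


rho_c = rho_f*Vf + rho_m*(1-Vf) = 2.5*0.7 + 1.2*0.3 = 2.11 g/cm^3

2.11 g/cm^3


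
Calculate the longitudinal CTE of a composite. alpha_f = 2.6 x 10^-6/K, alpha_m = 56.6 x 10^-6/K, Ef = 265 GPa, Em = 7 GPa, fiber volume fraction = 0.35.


E1 = Ef*Vf + Em*(1-Vf) = 97.3
alpha_1 = (alpha_f*Ef*Vf + alpha_m*Em*(1-Vf))/E1 = 5.13 x 10^-6/K

5.13 x 10^-6/K


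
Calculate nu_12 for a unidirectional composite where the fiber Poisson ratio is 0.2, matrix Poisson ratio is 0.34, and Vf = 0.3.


nu_12 = nu_f*Vf + nu_m*(1-Vf) = 0.2*0.3 + 0.34*0.7 = 0.298

0.298


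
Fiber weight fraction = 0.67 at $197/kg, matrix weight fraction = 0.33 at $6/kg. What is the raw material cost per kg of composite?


Cost = cost_f*Wf + cost_m*Wm = 197*0.67 + 6*0.33 = $133.97/kg

$133.97/kg


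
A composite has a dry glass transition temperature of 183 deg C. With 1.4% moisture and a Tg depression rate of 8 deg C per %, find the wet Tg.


Tg_wet = Tg_dry - k*moisture = 183 - 8*1.4 = 171.8 deg C

171.8 deg C


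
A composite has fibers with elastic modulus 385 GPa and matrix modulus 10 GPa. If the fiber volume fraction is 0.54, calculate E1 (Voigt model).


E1 = Ef*Vf + Em*(1-Vf) = 385*0.54 + 10*0.46 = 212.5 GPa

212.5 GPa


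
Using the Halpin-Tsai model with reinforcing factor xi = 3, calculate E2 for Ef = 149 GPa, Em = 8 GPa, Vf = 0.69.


eta = (Ef/Em - 1)/(Ef/Em + xi) = (18.625 - 1)/(18.625 + 3) = 0.815
E2 = Em*(1+xi*eta*Vf)/(1-eta*Vf) = 49.12 GPa

49.12 GPa


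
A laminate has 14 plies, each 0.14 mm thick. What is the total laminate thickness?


h = n * t_ply = 14 * 0.14 = 1.96 mm

1.96 mm


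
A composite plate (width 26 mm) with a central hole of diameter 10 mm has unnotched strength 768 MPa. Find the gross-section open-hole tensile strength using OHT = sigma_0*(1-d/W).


OHT = sigma_0*(1-d/W) = 768*(1-10/26) = 472.6 MPa

472.6 MPa


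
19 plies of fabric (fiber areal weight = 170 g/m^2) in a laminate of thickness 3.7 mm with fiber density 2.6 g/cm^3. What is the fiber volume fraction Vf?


Vf = n * FAW / (rho_f * h * 1000) = 19 * 170 / (2.6 * 3.7 * 1000) = 0.3358

0.3358


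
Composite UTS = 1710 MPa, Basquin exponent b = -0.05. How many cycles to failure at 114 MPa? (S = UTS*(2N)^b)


N = 0.5 * (S/UTS)^(1/b) = 0.5 * (114/1710)^(1/-0.05) = 1.6626e+23 cycles

1.6626e+23 cycles


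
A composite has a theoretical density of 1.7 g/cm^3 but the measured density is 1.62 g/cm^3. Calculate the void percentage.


Void% = (rho_theo - rho_actual)/rho_theo * 100 = (1.7 - 1.62)/1.7 * 100 = 4.71%

4.71%


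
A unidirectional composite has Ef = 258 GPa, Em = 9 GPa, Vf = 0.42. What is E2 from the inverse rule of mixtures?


1/E2 = Vf/Ef + (1-Vf)/Em = 0.42/258 + 0.58/9
E2 = 15.13 GPa

15.13 GPa


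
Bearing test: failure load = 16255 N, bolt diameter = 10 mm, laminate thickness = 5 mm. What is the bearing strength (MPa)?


sigma_br = F/(d*h) = 16255/(10*5) = 325.1 MPa

325.1 MPa


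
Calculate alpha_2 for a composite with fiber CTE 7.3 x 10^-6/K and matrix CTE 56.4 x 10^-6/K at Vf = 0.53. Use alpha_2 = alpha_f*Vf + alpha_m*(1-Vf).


alpha_2 = alpha_f*Vf + alpha_m*(1-Vf) = 7.3*0.53 + 56.4*0.47 = 30.4 x 10^-6/K

30.4 x 10^-6/K


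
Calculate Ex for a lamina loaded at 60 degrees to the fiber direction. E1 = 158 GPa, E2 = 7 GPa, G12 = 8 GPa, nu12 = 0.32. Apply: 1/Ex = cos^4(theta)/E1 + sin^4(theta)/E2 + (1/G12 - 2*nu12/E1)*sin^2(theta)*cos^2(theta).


cos^4(60) = 0.0625, sin^4(60) = 0.5625, sin^2(60)*cos^2(60) = 0.1875
1/G12 - 2*nu12/E1 = 1/8 - 2*0.32/158 = 0.120949 GPa^-1
1/Ex = 0.0625/158 + 0.5625/7 + 0.120949*0.1875 = 0.1034307 GPa^-1
Ex = 9.67 GPa

9.67 GPa


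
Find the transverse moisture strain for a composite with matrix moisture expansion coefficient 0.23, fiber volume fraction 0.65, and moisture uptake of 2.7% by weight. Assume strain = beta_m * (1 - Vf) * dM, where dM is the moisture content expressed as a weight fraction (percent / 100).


dM = 2.7/100 = 0.027
strain = beta_m * (1-Vf) * dM = 0.23 * 0.35 * 0.027 = 0.0021735

0.0021735


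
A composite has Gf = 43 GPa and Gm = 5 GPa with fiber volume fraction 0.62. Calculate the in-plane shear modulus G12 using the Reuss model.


1/G12 = Vf/Gf + (1-Vf)/Gm = 0.62/43 + 0.38/5
G12 = 11.06 GPa

11.06 GPa


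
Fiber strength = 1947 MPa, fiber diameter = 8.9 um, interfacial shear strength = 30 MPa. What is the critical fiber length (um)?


Lc = sigma_f * d / (2 * tau_i) = 1947 * 8.9 / (2 * 30) = 288.8 um

288.8 um


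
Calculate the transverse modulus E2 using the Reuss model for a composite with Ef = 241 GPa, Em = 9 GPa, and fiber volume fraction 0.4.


1/E2 = Vf/Ef + (1-Vf)/Em = 0.4/241 + 0.6/9
E2 = 14.64 GPa

14.64 GPa


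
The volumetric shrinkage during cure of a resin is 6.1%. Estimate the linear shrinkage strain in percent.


Linear shrinkage ≈ vol_shrink/3 = 6.1/3 = 2.033%

2.033%


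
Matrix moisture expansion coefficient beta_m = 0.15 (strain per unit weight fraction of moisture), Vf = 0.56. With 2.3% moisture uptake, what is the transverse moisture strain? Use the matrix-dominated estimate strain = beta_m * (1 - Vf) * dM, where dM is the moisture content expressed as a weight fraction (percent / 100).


dM = 2.3/100 = 0.023
strain = beta_m * (1-Vf) * dM = 0.15 * 0.44 * 0.023 = 0.001518

0.001518


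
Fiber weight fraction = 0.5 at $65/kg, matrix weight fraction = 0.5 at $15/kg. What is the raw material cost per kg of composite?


Cost = cost_f*Wf + cost_m*Wm = 65*0.5 + 15*0.5 = $40.0/kg

$40.0/kg


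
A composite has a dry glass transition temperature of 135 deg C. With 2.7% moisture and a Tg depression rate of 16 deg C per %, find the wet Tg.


Tg_wet = Tg_dry - k*moisture = 135 - 16*2.7 = 91.8 deg C

91.8 deg C


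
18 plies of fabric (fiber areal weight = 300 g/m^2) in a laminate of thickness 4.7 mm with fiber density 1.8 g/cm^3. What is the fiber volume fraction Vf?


Vf = n * FAW / (rho_f * h * 1000) = 18 * 300 / (1.8 * 4.7 * 1000) = 0.6383

0.6383


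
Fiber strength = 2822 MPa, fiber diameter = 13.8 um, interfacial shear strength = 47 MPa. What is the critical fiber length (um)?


Lc = sigma_f * d / (2 * tau_i) = 2822 * 13.8 / (2 * 47) = 414.3 um

414.3 um


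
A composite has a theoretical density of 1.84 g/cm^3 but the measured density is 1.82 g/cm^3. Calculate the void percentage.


Void% = (rho_theo - rho_actual)/rho_theo * 100 = (1.84 - 1.82)/1.84 * 100 = 1.09%

1.09%


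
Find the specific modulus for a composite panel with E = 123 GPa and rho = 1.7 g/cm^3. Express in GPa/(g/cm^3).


Specific stiffness = E/rho = 123/1.7 = 72.4 GPa/(g/cm^3)

72.4 GPa/(g/cm^3)


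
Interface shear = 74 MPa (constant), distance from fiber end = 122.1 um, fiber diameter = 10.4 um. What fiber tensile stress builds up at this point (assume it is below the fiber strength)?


Force balance: sigma_f * (pi*d^2/4) = tau * (pi*d) * x  ->  sigma_f = 4 * tau * x / d
sigma_f = 4 * 74 * 122.1 / 10.4 = 3475.2 MPa

3475.2 MPa


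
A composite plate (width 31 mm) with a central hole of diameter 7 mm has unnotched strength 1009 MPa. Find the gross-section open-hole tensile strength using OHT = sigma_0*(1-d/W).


OHT = sigma_0*(1-d/W) = 1009*(1-7/31) = 781.2 MPa

781.2 MPa


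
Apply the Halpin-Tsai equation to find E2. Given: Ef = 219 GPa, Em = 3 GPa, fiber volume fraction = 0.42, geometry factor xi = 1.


eta = (Ef/Em - 1)/(Ef/Em + xi) = (73.0 - 1)/(73.0 + 1) = 0.973
E2 = Em*(1+xi*eta*Vf)/(1-eta*Vf) = 7.15 GPa

7.15 GPa


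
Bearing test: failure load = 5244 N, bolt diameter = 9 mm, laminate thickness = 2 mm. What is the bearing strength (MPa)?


sigma_br = F/(d*h) = 5244/(9*2) = 291.3 MPa

291.3 MPa


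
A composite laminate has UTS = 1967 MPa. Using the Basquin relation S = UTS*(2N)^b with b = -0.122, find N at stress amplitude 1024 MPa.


N = 0.5 * (S/UTS)^(1/b) = 0.5 * (1024/1967)^(1/-0.122) = 105.3845 cycles

105.3845 cycles


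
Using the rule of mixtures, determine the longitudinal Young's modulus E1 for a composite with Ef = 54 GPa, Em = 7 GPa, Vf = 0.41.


E1 = Ef*Vf + Em*(1-Vf) = 54*0.41 + 7*0.59 = 26.27 GPa

26.27 GPa


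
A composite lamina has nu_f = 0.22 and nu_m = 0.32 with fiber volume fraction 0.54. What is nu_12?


nu_12 = nu_f*Vf + nu_m*(1-Vf) = 0.22*0.54 + 0.32*0.46 = 0.266

0.266


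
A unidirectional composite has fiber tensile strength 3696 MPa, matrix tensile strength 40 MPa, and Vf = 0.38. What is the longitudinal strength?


sigma_1 = sigma_f*Vf + sigma_m*(1-Vf) = 3696*0.38 + 40*0.62 = 1429.3 MPa

1429.3 MPa


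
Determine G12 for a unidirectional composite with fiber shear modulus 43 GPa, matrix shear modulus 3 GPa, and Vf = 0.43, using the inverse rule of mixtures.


1/G12 = Vf/Gf + (1-Vf)/Gm = 0.43/43 + 0.57/3
G12 = 5.0 GPa

5.0 GPa


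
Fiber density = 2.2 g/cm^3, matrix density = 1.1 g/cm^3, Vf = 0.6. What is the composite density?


rho_c = rho_f*Vf + rho_m*(1-Vf) = 2.2*0.6 + 1.1*0.4 = 1.76 g/cm^3

1.76 g/cm^3


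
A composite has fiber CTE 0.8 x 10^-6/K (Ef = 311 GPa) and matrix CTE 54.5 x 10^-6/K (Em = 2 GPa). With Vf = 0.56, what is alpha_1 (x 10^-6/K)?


E1 = Ef*Vf + Em*(1-Vf) = 175.04
alpha_1 = (alpha_f*Ef*Vf + alpha_m*Em*(1-Vf))/E1 = 1.07 x 10^-6/K

1.07 x 10^-6/K


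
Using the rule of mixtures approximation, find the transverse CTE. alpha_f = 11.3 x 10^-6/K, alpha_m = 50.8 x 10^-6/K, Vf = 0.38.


alpha_2 = alpha_f*Vf + alpha_m*(1-Vf) = 11.3*0.38 + 50.8*0.62 = 35.8 x 10^-6/K

35.8 x 10^-6/K


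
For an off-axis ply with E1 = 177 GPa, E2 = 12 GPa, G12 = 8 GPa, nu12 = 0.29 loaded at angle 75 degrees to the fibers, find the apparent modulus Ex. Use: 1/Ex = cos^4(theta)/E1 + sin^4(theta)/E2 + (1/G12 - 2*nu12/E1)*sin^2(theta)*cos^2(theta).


cos^4(75) = 0.004487, sin^4(75) = 0.870513, sin^2(75)*cos^2(75) = 0.0625
1/G12 - 2*nu12/E1 = 1/8 - 2*0.29/177 = 0.121723 GPa^-1
1/Ex = 0.004487/177 + 0.870513/12 + 0.121723*0.0625 = 0.0801758 GPa^-1
Ex = 12.47 GPa

12.47 GPa


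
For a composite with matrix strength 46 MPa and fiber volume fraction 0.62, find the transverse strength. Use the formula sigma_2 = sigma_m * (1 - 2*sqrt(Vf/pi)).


factor = 1 - 2*sqrt(0.62/pi) = 0.1115
sigma_2 = 46 * 0.1115 = 5.13 MPa

5.13 MPa


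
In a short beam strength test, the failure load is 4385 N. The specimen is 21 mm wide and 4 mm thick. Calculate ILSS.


ILSS = 3F/(4bh) = 3*4385/(4*21*4) = 39.15 MPa

39.15 MPa


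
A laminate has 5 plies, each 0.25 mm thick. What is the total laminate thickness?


h = n * t_ply = 5 * 0.25 = 1.25 mm

1.25 mm


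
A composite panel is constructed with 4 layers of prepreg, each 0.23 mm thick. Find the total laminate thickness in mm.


h = n * t_ply = 4 * 0.23 = 0.92 mm

0.92 mm


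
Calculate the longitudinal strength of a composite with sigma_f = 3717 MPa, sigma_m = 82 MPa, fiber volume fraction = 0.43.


sigma_1 = sigma_f*Vf + sigma_m*(1-Vf) = 3717*0.43 + 82*0.57 = 1645.1 MPa

1645.1 MPa


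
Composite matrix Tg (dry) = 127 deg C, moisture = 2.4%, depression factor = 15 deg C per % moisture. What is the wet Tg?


Tg_wet = Tg_dry - k*moisture = 127 - 15*2.4 = 91.0 deg C

91.0 deg C


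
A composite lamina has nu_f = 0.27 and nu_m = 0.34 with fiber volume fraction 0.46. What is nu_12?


nu_12 = nu_f*Vf + nu_m*(1-Vf) = 0.27*0.46 + 0.34*0.54 = 0.3078

0.3078


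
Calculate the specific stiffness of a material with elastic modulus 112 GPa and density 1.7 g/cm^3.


Specific stiffness = E/rho = 112/1.7 = 65.9 GPa/(g/cm^3)

65.9 GPa/(g/cm^3)


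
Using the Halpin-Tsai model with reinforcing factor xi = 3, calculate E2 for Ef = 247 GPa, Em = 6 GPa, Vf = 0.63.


eta = (Ef/Em - 1)/(Ef/Em + xi) = (41.1667 - 1)/(41.1667 + 3) = 0.9094
E2 = Em*(1+xi*eta*Vf)/(1-eta*Vf) = 38.2 GPa

38.2 GPa


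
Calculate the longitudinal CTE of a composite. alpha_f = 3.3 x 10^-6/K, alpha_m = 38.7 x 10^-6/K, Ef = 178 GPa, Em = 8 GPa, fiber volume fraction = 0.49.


E1 = Ef*Vf + Em*(1-Vf) = 91.3
alpha_1 = (alpha_f*Ef*Vf + alpha_m*Em*(1-Vf))/E1 = 4.88 x 10^-6/K

4.88 x 10^-6/K


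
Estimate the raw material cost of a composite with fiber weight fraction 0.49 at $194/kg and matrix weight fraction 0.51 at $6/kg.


Cost = cost_f*Wf + cost_m*Wm = 194*0.49 + 6*0.51 = $98.12/kg

$98.12/kg


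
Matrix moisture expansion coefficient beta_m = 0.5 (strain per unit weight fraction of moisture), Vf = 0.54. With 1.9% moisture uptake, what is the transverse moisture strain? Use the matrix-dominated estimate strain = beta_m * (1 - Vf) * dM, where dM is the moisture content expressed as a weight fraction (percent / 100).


dM = 1.9/100 = 0.019
strain = beta_m * (1-Vf) * dM = 0.5 * 0.46 * 0.019 = 0.00437

0.00437


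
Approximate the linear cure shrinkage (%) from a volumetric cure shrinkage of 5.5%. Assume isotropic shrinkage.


Linear shrinkage ≈ vol_shrink/3 = 5.5/3 = 1.833%

1.833%


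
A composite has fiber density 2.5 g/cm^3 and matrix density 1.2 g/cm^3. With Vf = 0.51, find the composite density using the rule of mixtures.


rho_c = rho_f*Vf + rho_m*(1-Vf) = 2.5*0.51 + 1.2*0.49 = 1.863 g/cm^3

1.863 g/cm^3


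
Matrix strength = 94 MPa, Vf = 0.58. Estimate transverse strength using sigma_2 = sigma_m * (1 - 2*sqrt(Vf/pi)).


factor = 1 - 2*sqrt(0.58/pi) = 0.1407
sigma_2 = 94 * 0.1407 = 13.22 MPa

13.22 MPa


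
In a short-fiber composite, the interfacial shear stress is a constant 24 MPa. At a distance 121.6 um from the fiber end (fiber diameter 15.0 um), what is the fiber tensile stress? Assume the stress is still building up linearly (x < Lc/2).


Force balance: sigma_f * (pi*d^2/4) = tau * (pi*d) * x  ->  sigma_f = 4 * tau * x / d
sigma_f = 4 * 24 * 121.6 / 15.0 = 778.2 MPa

778.2 MPa


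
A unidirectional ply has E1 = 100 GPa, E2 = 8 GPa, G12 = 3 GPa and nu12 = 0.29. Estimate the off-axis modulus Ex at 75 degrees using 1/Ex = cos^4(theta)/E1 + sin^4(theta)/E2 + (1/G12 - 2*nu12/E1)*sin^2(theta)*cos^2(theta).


cos^4(75) = 0.004487, sin^4(75) = 0.870513, sin^2(75)*cos^2(75) = 0.0625
1/G12 - 2*nu12/E1 = 1/3 - 2*0.29/100 = 0.327533 GPa^-1
1/Ex = 0.004487/100 + 0.870513/8 + 0.327533*0.0625 = 0.1293298 GPa^-1
Ex = 7.73 GPa

7.73 GPa


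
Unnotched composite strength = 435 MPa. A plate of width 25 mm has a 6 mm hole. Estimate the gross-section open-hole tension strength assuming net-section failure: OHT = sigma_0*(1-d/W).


OHT = sigma_0*(1-d/W) = 435*(1-6/25) = 330.6 MPa

330.6 MPa


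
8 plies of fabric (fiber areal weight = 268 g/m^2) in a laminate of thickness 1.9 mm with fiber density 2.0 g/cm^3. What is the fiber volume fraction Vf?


Vf = n * FAW / (rho_f * h * 1000) = 8 * 268 / (2.0 * 1.9 * 1000) = 0.5642

0.5642


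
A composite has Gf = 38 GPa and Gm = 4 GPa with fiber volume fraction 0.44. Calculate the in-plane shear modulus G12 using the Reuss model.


1/G12 = Vf/Gf + (1-Vf)/Gm = 0.44/38 + 0.56/4
G12 = 6.6 GPa

6.6 GPa


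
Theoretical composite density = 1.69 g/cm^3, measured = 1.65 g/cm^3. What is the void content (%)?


Void% = (rho_theo - rho_actual)/rho_theo * 100 = (1.69 - 1.65)/1.69 * 100 = 2.37%

2.37%


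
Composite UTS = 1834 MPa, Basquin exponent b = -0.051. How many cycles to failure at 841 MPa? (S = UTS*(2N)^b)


N = 0.5 * (S/UTS)^(1/b) = 0.5 * (841/1834)^(1/-0.051) = 2.1790e+06 cycles

2.1790e+06 cycles


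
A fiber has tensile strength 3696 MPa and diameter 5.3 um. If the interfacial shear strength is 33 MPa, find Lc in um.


Lc = sigma_f * d / (2 * tau_i) = 3696 * 5.3 / (2 * 33) = 296.8 um

296.8 um


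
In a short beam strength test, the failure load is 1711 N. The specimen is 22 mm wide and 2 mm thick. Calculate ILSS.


ILSS = 3F/(4bh) = 3*1711/(4*22*2) = 29.16 MPa

29.16 MPa


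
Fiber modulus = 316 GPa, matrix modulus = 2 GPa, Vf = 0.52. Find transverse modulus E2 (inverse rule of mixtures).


1/E2 = Vf/Ef + (1-Vf)/Em = 0.52/316 + 0.48/2
E2 = 4.14 GPa

4.14 GPa


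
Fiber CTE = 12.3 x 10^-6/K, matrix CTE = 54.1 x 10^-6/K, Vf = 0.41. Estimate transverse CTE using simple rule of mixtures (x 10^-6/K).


alpha_2 = alpha_f*Vf + alpha_m*(1-Vf) = 12.3*0.41 + 54.1*0.59 = 37.0 x 10^-6/K

37.0 x 10^-6/K


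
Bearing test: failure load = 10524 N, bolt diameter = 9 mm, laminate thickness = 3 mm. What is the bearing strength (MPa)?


sigma_br = F/(d*h) = 10524/(9*3) = 389.8 MPa

389.8 MPa


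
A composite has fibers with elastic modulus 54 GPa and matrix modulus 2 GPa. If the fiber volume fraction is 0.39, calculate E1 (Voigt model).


E1 = Ef*Vf + Em*(1-Vf) = 54*0.39 + 2*0.61 = 22.28 GPa

22.28 GPa


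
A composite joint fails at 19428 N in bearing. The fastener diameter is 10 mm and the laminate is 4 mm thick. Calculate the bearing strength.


sigma_br = F/(d*h) = 19428/(10*4) = 485.7 MPa

485.7 MPa


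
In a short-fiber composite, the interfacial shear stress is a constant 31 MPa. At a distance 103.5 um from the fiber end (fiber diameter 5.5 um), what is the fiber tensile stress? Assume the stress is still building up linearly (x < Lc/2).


Force balance: sigma_f * (pi*d^2/4) = tau * (pi*d) * x  ->  sigma_f = 4 * tau * x / d
sigma_f = 4 * 31 * 103.5 / 5.5 = 2333.5 MPa

2333.5 MPa


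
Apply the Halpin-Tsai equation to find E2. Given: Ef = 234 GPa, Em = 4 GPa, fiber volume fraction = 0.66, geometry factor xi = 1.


eta = (Ef/Em - 1)/(Ef/Em + xi) = (58.5 - 1)/(58.5 + 1) = 0.9664
E2 = Em*(1+xi*eta*Vf)/(1-eta*Vf) = 18.09 GPa

18.09 GPa


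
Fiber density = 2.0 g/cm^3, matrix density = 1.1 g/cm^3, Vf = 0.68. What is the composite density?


rho_c = rho_f*Vf + rho_m*(1-Vf) = 2.0*0.68 + 1.1*0.32 = 1.712 g/cm^3

1.712 g/cm^3


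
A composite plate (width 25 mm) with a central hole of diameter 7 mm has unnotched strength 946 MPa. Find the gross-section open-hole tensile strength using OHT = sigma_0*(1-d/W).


OHT = sigma_0*(1-d/W) = 946*(1-7/25) = 681.1 MPa

681.1 MPa


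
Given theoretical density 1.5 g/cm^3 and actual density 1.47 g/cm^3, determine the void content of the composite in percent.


Void% = (rho_theo - rho_actual)/rho_theo * 100 = (1.5 - 1.47)/1.5 * 100 = 2.0%

2.0%


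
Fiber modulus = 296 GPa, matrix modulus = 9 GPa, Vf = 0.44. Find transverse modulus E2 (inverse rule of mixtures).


1/E2 = Vf/Ef + (1-Vf)/Em = 0.44/296 + 0.56/9
E2 = 15.7 GPa

15.7 GPa


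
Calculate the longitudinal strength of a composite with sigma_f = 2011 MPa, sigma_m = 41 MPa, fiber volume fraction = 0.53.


sigma_1 = sigma_f*Vf + sigma_m*(1-Vf) = 2011*0.53 + 41*0.47 = 1085.1 MPa

1085.1 MPa


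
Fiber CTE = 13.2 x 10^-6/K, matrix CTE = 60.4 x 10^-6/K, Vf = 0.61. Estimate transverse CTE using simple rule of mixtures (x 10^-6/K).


alpha_2 = alpha_f*Vf + alpha_m*(1-Vf) = 13.2*0.61 + 60.4*0.39 = 31.6 x 10^-6/K

31.6 x 10^-6/K


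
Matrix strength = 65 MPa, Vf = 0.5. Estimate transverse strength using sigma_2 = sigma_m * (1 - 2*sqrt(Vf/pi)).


factor = 1 - 2*sqrt(0.5/pi) = 0.2021
sigma_2 = 65 * 0.2021 = 13.14 MPa

13.14 MPa


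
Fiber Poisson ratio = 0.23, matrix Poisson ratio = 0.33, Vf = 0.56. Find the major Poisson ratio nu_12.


nu_12 = nu_f*Vf + nu_m*(1-Vf) = 0.23*0.56 + 0.33*0.44 = 0.274

0.274


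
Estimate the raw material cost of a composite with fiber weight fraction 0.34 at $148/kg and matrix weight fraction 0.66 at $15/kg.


Cost = cost_f*Wf + cost_m*Wm = 148*0.34 + 15*0.66 = $60.22/kg

$60.22/kg


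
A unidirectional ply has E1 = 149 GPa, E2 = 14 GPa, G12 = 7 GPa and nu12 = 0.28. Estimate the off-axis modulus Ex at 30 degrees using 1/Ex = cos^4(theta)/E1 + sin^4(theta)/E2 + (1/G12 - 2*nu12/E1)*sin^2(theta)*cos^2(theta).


cos^4(30) = 0.5625, sin^4(30) = 0.0625, sin^2(30)*cos^2(30) = 0.1875
1/G12 - 2*nu12/E1 = 1/7 - 2*0.28/149 = 0.139099 GPa^-1
1/Ex = 0.5625/149 + 0.0625/14 + 0.139099*0.1875 = 0.0343205 GPa^-1
Ex = 29.14 GPa

29.14 GPa


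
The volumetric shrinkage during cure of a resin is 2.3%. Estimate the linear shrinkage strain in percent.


Linear shrinkage ≈ vol_shrink/3 = 2.3/3 = 0.767%

0.767%


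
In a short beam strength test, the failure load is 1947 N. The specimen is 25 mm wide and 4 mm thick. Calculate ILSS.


ILSS = 3F/(4bh) = 3*1947/(4*25*4) = 14.6 MPa

14.6 MPa


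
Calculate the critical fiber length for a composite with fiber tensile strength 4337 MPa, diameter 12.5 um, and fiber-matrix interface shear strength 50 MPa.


Lc = sigma_f * d / (2 * tau_i) = 4337 * 12.5 / (2 * 50) = 542.1 um

542.1 um


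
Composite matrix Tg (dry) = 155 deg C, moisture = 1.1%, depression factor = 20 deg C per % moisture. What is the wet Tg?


Tg_wet = Tg_dry - k*moisture = 155 - 20*1.1 = 133.0 deg C

133.0 deg C


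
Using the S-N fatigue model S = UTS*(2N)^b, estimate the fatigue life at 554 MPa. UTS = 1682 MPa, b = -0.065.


N = 0.5 * (S/UTS)^(1/b) = 0.5 * (554/1682)^(1/-0.065) = 1.3159e+07 cycles

1.3159e+07 cycles


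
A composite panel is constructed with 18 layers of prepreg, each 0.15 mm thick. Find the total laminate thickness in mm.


h = n * t_ply = 18 * 0.15 = 2.7 mm

2.7 mm


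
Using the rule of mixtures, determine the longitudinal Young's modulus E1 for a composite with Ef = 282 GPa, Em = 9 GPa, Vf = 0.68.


E1 = Ef*Vf + Em*(1-Vf) = 282*0.68 + 9*0.32 = 194.64 GPa

194.64 GPa


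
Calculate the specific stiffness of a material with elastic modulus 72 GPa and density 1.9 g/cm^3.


Specific stiffness = E/rho = 72/1.9 = 37.9 GPa/(g/cm^3)

37.9 GPa/(g/cm^3)


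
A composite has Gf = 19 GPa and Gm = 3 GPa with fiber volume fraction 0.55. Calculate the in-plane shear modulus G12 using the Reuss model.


1/G12 = Vf/Gf + (1-Vf)/Gm = 0.55/19 + 0.45/3
G12 = 5.59 GPa

5.59 GPa


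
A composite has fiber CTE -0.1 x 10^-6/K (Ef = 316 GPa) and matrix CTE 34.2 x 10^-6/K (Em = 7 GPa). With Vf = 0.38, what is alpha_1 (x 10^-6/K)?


E1 = Ef*Vf + Em*(1-Vf) = 124.42
alpha_1 = (alpha_f*Ef*Vf + alpha_m*Em*(1-Vf))/E1 = 1.1 x 10^-6/K

1.1 x 10^-6/K


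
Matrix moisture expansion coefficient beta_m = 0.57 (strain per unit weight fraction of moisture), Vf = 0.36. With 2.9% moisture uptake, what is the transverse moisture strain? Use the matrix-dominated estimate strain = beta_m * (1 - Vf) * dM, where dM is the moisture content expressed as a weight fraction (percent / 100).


dM = 2.9/100 = 0.029
strain = beta_m * (1-Vf) * dM = 0.57 * 0.64 * 0.029 = 0.0105792

0.0105792


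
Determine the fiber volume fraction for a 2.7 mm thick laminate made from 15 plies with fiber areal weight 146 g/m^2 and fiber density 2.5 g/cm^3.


Vf = n * FAW / (rho_f * h * 1000) = 15 * 146 / (2.5 * 2.7 * 1000) = 0.3244

0.3244


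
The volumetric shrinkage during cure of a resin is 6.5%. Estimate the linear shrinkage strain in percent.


Linear shrinkage ≈ vol_shrink/3 = 6.5/3 = 2.167%

2.167%


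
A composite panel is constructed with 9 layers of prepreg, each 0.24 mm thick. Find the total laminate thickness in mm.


h = n * t_ply = 9 * 0.24 = 2.16 mm

2.16 mm


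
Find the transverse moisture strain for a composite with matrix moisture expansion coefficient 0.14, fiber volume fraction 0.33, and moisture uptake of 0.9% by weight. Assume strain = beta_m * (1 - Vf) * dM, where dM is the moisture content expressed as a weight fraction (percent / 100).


dM = 0.9/100 = 0.009
strain = beta_m * (1-Vf) * dM = 0.14 * 0.67 * 0.009 = 0.0008442

0.0008442


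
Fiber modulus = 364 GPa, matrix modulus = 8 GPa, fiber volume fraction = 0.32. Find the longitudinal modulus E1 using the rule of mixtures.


E1 = Ef*Vf + Em*(1-Vf) = 364*0.32 + 8*0.68 = 121.92 GPa

121.92 GPa


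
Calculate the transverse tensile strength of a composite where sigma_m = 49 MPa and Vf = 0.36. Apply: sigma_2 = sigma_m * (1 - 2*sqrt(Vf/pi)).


factor = 1 - 2*sqrt(0.36/pi) = 0.323
sigma_2 = 49 * 0.323 = 15.83 MPa

15.83 MPa


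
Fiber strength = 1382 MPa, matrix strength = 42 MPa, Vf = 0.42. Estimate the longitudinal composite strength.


sigma_1 = sigma_f*Vf + sigma_m*(1-Vf) = 1382*0.42 + 42*0.58 = 604.8 MPa

604.8 MPa


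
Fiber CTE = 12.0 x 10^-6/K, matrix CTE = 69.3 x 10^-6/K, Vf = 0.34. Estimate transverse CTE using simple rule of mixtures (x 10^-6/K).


alpha_2 = alpha_f*Vf + alpha_m*(1-Vf) = 12.0*0.34 + 69.3*0.66 = 49.8 x 10^-6/K

49.8 x 10^-6/K


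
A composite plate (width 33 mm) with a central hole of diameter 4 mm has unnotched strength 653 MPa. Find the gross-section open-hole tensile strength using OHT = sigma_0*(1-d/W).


OHT = sigma_0*(1-d/W) = 653*(1-4/33) = 573.8 MPa

573.8 MPa


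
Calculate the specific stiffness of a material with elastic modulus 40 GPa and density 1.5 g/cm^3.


Specific stiffness = E/rho = 40/1.5 = 26.7 GPa/(g/cm^3)

26.7 GPa/(g/cm^3)


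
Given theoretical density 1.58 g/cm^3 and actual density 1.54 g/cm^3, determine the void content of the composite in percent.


Void% = (rho_theo - rho_actual)/rho_theo * 100 = (1.58 - 1.54)/1.58 * 100 = 2.53%

2.53%


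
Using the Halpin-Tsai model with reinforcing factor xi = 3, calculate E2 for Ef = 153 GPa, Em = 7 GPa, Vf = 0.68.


eta = (Ef/Em - 1)/(Ef/Em + xi) = (21.8571 - 1)/(21.8571 + 3) = 0.8391
E2 = Em*(1+xi*eta*Vf)/(1-eta*Vf) = 44.2 GPa

44.2 GPa


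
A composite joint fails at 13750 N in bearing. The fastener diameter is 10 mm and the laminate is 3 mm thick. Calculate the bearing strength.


sigma_br = F/(d*h) = 13750/(10*3) = 458.3 MPa

458.3 MPa


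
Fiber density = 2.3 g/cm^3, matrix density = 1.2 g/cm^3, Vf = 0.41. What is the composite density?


rho_c = rho_f*Vf + rho_m*(1-Vf) = 2.3*0.41 + 1.2*0.59 = 1.651 g/cm^3

1.651 g/cm^3


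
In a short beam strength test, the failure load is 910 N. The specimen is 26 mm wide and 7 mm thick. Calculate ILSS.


ILSS = 3F/(4bh) = 3*910/(4*26*7) = 3.75 MPa

3.75 MPa


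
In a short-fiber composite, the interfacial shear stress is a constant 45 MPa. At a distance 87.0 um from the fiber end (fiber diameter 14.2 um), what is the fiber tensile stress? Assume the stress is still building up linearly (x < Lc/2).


Force balance: sigma_f * (pi*d^2/4) = tau * (pi*d) * x  ->  sigma_f = 4 * tau * x / d
sigma_f = 4 * 45 * 87.0 / 14.2 = 1102.8 MPa

1102.8 MPa


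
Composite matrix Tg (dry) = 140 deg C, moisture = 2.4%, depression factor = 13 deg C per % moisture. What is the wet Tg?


Tg_wet = Tg_dry - k*moisture = 140 - 13*2.4 = 108.8 deg C

108.8 deg C


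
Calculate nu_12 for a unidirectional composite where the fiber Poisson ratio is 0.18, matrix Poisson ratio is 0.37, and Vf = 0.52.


nu_12 = nu_f*Vf + nu_m*(1-Vf) = 0.18*0.52 + 0.37*0.48 = 0.2712

0.2712


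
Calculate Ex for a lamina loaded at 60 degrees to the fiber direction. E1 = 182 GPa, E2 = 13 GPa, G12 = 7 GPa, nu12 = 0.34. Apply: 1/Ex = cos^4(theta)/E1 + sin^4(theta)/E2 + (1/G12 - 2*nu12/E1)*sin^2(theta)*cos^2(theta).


cos^4(60) = 0.0625, sin^4(60) = 0.5625, sin^2(60)*cos^2(60) = 0.1875
1/G12 - 2*nu12/E1 = 1/7 - 2*0.34/182 = 0.139121 GPa^-1
1/Ex = 0.0625/182 + 0.5625/13 + 0.139121*0.1875 = 0.0696978 GPa^-1
Ex = 14.35 GPa

14.35 GPa


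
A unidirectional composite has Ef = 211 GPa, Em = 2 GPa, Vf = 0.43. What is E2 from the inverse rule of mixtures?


1/E2 = Vf/Ef + (1-Vf)/Em = 0.43/211 + 0.57/2
E2 = 3.48 GPa

3.48 GPa


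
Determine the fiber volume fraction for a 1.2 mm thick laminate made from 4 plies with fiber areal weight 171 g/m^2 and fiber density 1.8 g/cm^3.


Vf = n * FAW / (rho_f * h * 1000) = 4 * 171 / (1.8 * 1.2 * 1000) = 0.3167

0.3167


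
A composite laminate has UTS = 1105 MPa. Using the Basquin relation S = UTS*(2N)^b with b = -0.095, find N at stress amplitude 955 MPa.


N = 0.5 * (S/UTS)^(1/b) = 0.5 * (955/1105)^(1/-0.095) = 2.3222 cycles

2.3222 cycles


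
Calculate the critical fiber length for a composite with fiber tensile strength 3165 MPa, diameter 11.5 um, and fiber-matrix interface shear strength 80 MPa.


Lc = sigma_f * d / (2 * tau_i) = 3165 * 11.5 / (2 * 80) = 227.5 um

227.5 um


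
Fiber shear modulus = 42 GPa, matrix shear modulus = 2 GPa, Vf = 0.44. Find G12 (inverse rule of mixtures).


1/G12 = Vf/Gf + (1-Vf)/Gm = 0.44/42 + 0.56/2
G12 = 3.44 GPa

3.44 GPa


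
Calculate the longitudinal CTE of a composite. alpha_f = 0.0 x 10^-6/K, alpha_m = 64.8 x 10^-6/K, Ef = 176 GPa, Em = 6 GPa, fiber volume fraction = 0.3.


E1 = Ef*Vf + Em*(1-Vf) = 57.0
alpha_1 = (alpha_f*Ef*Vf + alpha_m*Em*(1-Vf))/E1 = 4.77 x 10^-6/K

4.77 x 10^-6/K


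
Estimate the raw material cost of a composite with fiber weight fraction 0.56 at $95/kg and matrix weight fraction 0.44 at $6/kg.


Cost = cost_f*Wf + cost_m*Wm = 95*0.56 + 6*0.44 = $55.84/kg

$55.84/kg


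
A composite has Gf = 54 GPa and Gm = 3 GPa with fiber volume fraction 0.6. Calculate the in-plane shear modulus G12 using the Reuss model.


1/G12 = Vf/Gf + (1-Vf)/Gm = 0.6/54 + 0.4/3
G12 = 6.92 GPa

6.92 GPa


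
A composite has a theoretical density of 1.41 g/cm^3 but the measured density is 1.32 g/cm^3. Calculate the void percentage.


Void% = (rho_theo - rho_actual)/rho_theo * 100 = (1.41 - 1.32)/1.41 * 100 = 6.38%

6.38%


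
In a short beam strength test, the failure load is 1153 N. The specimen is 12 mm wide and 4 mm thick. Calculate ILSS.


ILSS = 3F/(4bh) = 3*1153/(4*12*4) = 18.02 MPa

18.02 MPa


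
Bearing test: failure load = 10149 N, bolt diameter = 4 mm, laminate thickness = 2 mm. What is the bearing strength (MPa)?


sigma_br = F/(d*h) = 10149/(4*2) = 1268.6 MPa

1268.6 MPa


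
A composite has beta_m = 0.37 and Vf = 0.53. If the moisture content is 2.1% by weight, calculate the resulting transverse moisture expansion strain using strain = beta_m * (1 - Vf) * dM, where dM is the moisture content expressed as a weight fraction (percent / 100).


dM = 2.1/100 = 0.021
strain = beta_m * (1-Vf) * dM = 0.37 * 0.47 * 0.021 = 0.0036519

0.0036519


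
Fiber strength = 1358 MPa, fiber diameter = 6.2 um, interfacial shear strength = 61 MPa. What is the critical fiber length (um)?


Lc = sigma_f * d / (2 * tau_i) = 1358 * 6.2 / (2 * 61) = 69.0 um

69.0 um


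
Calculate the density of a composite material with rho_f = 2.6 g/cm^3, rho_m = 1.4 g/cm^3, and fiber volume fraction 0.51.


rho_c = rho_f*Vf + rho_m*(1-Vf) = 2.6*0.51 + 1.4*0.49 = 2.012 g/cm^3

2.012 g/cm^3


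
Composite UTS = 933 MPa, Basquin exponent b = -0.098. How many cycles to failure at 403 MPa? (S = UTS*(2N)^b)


N = 0.5 * (S/UTS)^(1/b) = 0.5 * (403/933)^(1/-0.098) = 2625.0608 cycles

2625.0608 cycles


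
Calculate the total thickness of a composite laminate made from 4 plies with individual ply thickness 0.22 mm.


h = n * t_ply = 4 * 0.22 = 0.88 mm

0.88 mm


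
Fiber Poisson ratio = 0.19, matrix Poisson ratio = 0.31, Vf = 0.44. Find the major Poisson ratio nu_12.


nu_12 = nu_f*Vf + nu_m*(1-Vf) = 0.19*0.44 + 0.31*0.56 = 0.2572

0.2572


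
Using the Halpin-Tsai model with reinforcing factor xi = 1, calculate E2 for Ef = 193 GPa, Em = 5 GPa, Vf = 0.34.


eta = (Ef/Em - 1)/(Ef/Em + xi) = (38.6 - 1)/(38.6 + 1) = 0.9495
E2 = Em*(1+xi*eta*Vf)/(1-eta*Vf) = 9.77 GPa

9.77 GPa


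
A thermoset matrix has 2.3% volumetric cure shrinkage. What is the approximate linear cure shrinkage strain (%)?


Linear shrinkage ≈ vol_shrink/3 = 2.3/3 = 0.767%

0.767%


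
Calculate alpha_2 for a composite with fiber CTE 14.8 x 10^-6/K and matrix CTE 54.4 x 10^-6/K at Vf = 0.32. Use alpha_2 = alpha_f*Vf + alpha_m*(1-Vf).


alpha_2 = alpha_f*Vf + alpha_m*(1-Vf) = 14.8*0.32 + 54.4*0.68 = 41.7 x 10^-6/K

41.7 x 10^-6/K


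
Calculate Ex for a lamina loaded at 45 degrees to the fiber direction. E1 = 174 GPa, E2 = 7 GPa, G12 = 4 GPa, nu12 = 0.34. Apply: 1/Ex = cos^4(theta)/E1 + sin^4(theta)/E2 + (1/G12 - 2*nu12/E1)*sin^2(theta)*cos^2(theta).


cos^4(45) = 0.25, sin^4(45) = 0.25, sin^2(45)*cos^2(45) = 0.25
1/G12 - 2*nu12/E1 = 1/4 - 2*0.34/174 = 0.246092 GPa^-1
1/Ex = 0.25/174 + 0.25/7 + 0.246092*0.25 = 0.0986741 GPa^-1
Ex = 10.13 GPa

10.13 GPa


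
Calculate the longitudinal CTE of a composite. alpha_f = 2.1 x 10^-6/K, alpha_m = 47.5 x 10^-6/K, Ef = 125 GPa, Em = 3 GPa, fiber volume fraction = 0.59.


E1 = Ef*Vf + Em*(1-Vf) = 74.98
alpha_1 = (alpha_f*Ef*Vf + alpha_m*Em*(1-Vf))/E1 = 2.84 x 10^-6/K

2.84 x 10^-6/K


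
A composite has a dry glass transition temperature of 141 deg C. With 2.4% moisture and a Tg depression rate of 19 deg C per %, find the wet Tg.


Tg_wet = Tg_dry - k*moisture = 141 - 19*2.4 = 95.4 deg C

95.4 deg C


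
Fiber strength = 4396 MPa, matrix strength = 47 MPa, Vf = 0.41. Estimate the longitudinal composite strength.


sigma_1 = sigma_f*Vf + sigma_m*(1-Vf) = 4396*0.41 + 47*0.59 = 1830.1 MPa

1830.1 MPa


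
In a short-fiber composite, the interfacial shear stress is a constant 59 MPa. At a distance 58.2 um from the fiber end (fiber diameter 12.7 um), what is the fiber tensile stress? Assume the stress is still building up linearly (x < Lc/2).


Force balance: sigma_f * (pi*d^2/4) = tau * (pi*d) * x  ->  sigma_f = 4 * tau * x / d
sigma_f = 4 * 59 * 58.2 / 12.7 = 1081.5 MPa

1081.5 MPa


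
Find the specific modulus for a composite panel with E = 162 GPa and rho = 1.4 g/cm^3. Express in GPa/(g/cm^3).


Specific stiffness = E/rho = 162/1.4 = 115.7 GPa/(g/cm^3)

115.7 GPa/(g/cm^3)


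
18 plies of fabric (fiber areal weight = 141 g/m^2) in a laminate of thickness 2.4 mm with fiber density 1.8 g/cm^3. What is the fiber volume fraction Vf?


Vf = n * FAW / (rho_f * h * 1000) = 18 * 141 / (1.8 * 2.4 * 1000) = 0.5875

0.5875


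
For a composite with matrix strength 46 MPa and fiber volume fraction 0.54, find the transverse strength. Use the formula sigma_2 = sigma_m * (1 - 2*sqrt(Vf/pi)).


factor = 1 - 2*sqrt(0.54/pi) = 0.1708
sigma_2 = 46 * 0.1708 = 7.86 MPa

7.86 MPa


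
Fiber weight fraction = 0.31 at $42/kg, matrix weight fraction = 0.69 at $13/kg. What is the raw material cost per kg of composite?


Cost = cost_f*Wf + cost_m*Wm = 42*0.31 + 13*0.69 = $21.99/kg

$21.99/kg
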